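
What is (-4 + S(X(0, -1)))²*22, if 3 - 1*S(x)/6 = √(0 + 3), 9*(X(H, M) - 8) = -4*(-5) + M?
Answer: 6688 - 3696*√3 ≈ 286.34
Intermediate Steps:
X(H, M) = 92/9 + M/9 (X(H, M) = 8 + (-4*(-5) + M)/9 = 8 + (20 + M)/9 = 8 + (20/9 + M/9) = 92/9 + M/9)
S(x) = 18 - 6*√3 (S(x) = 18 - 6*√(0 + 3) = 18 - 6*√3)
(-4 + S(X(0, -1)))²*22 = (-4 + (18 - 6*√3))²*22 = (14 - 6*√3)²*22 = 22*(14 - 6*√3)²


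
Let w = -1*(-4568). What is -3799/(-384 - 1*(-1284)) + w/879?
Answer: 257293/263700 ≈ 0.97570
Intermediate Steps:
w = 4568
-3799/(-384 - 1*(-1284)) + w/879 = -3799/(-384 - 1*(-1284)) + 4568/879 = -3799/(-384 + 1284) + 4568*(1/879) = -3799/900 + 4568/879 = 257293/263700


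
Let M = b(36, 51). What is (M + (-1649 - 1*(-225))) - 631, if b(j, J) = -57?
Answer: -2112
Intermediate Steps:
M = -57
(M + (-1649 - 1*(-225))) - 631 = (-57 + (-1649 - 1*(-225))) - 631 = (-57 + (-1649 + 225)) - 631 = (-57 - 1424) - 631 = -1481 - 631 = -2112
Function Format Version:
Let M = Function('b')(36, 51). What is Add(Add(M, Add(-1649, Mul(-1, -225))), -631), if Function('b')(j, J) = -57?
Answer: -2112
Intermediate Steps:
M = -57
Add(Add(M, Add(-1649, Mul(-1, -225))), -631) = Add(Add(-57, Add(-1649, Mul(-1, -225))), -631) = Add(Add(-57, Add(-1649, 225)), -631) = Add(Add(-57, -1424), -631) = Add(-1481, -631) = -2112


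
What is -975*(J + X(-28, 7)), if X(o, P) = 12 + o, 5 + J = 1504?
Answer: -1445925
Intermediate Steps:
J = 1499 (J = -5 + 1504 = 1499)
-975*(J + X(-28, 7)) = -975*(1499 + (12 - 28)) = -975*(1499 - 16) = -975*1483 = -1445925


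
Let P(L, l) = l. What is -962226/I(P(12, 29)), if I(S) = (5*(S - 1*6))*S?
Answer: -962226/3335 ≈ -288.52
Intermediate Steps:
I(S) = S*(-30 + 5*S) (I(S) = (5*(S - 6))*S = (5*(-6 + S))*S = (-30 + 5*S)*S = S*(-30 + 5*S))
-962226/I(P(12, 29)) = -962226*1/(145*(-6 + 29)) = -962226/(5*29*23) = -962226/3335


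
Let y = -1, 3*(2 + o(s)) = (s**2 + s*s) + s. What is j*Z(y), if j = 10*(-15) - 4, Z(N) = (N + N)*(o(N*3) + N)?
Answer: 616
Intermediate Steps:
o(s) = -2 + s/3 + 2*s**2/3 (o(s) = -2 + ((s**2 + s*s) + s)/3 = -2 + ((s**2 + s**2) + s)/3 = -2 + (2*s**2 + s)/3 = -2 + (s + 2*s**2)/3 = -2 + (s/3 + 2*s**2/3) = -2 + s/3 + 2*s**2/3)
Z(N) = 2*N*(-2 + 2*N + 6*N**2) (Z(N) = (N + N)*((-2 + (N*3)/3 + 2*(N*3)**2/3) + N) = (2*N)*((-2 + (3*N)/3 + 2*(3*N)**2/3) + N) = (2*N)*((-2 + N + 2*(9*N**2)/3) + N) = (2*N)*((-2 + N + 6*N**2) + N) = (2*N)*(-2 + 2*N + 6*N**2) = 2*N*(-2 + 2*N + 6*N**2))
j = -154 (j = -150 - 4 = -154)
j*Z(y) = -616*(-1)*(-1 - 1 + 3*(-1)**2) = -616*(-1)*(-1 - 1 + 3*1) = -616*(-1)*(-1 - 1 + 3) = -616*(-1) = -154*(-4) = 616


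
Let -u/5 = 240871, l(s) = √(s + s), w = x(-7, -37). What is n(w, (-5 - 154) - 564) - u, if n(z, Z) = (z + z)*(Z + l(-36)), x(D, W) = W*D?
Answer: 829841 + 3108*I*√2 ≈ 8.2984e+5 + 4395.4*I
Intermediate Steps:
x(D, W) = D*W
w = 259 (w = -7*(-37) = 259)
l(s) = √2*√s (l(s) = √(2*s) = √2*√s)
u = -1204355 (u = -5*240871 = -1204355)
n(z, Z) = 2*z*(Z + 6*I*√2) (n(z, Z) = (z + z)*(Z + √2*√(-36)) = (2*z)*(Z + √2*(6*I)) = (2*z)*(Z + 6*I*√2) = 2*z*(Z + 6*I*√2))
n(w, (-5 - 154) - 564) - u = 2*259*(((-5 - 154) - 564) + 6*I*√2) - 1*(-1204355) = 2*259*((-159 - 564) + 6*I*√2) + 1204355 = 2*259*(-723 + 6*I*√2) + 1204355 = (-374514 + 3108*I*√2) + 1204355 = 829841 + 3108*I*√2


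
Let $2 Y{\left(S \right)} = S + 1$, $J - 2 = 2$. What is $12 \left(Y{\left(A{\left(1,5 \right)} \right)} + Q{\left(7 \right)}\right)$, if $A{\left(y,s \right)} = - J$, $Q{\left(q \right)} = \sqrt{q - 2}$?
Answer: $-18 + 12 \sqrt{5} \approx 8.8328$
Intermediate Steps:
$J = 4$ ($J = 2 + 2 = 4$)
$Q{\left(q \right)} = \sqrt{-2 + q}$
$A{\left(y,s \right)} = -4$ ($A{\left(y,s \right)} = \left(-1\right) 4 = -4$)
$Y{\left(S \right)} = \frac{1}{2} + \frac{S}{2}$ ($Y{\left(S \right)} = \frac{S + 1}{2} = \frac{1 + S}{2} = \frac{1}{2} + \frac{S}{2}$)
$12 \left(Y{\left(A{\left(1,5 \right)} \right)} + Q{\left(7 \right)}\right) = 12 \left(\left(\frac{1}{2} + \frac{1}{2} \left(-4\right)\right) + \sqrt{-2 + 7}\right) = 12 \left(\left(\frac{1}{2} - 2\right) + \sqrt{5}\right) = 12 \left(- \frac{3}{2} + \sqrt{5}\right) = -18 + 12 \sqrt{5}$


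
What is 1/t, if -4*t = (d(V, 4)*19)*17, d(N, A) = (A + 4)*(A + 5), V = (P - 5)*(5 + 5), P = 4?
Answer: -1/5814 ≈ -0.00017200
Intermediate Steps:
V = -10 (V = (4 - 5)*(5 + 5) = -1*10 = -10)
d(N, A) = (4 + A)*(5 + A)
t = -5814 (t = -(20 + 4² + 9*4)*19*17/4 = -(20 + 16 + 36)*19*17/4 = -72*19*17/4 = -342*17 = -¼*23256 = -5814)
1/t = 1/(-5814) = -1/5814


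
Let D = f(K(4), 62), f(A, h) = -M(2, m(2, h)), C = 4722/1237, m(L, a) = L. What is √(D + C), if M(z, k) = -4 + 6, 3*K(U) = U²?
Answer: 2*√695194/1237 ≈ 1.3481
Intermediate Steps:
K(U) = U²/3
M(z, k) = 2
C = 4722/1237 (C = 4722*(1/1237) = 4722/1237 ≈ 3.8173)
f(A, h) = -2 (f(A, h) = -1*2 = -2)
D = -2
√(D + C) = √(-2 + 4722/1237) = √(2248/1237) = 2*√695194/1237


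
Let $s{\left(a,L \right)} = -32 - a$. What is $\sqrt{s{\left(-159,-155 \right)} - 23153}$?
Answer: $i \sqrt{23026} \approx 151.74 i$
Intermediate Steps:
$\sqrt{s{\left(-159,-155 \right)} - 23153} = \sqrt{\left(-32 - -159\right) - 23153} = \sqrt{\left(-32 + 159\right) - 23153} = \sqrt{127 - 23153} = \sqrt{-23026} = i \sqrt{23026}$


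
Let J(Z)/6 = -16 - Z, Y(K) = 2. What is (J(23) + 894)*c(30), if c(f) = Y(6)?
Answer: 1320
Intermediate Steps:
J(Z) = -96 - 6*Z (J(Z) = 6*(-16 - Z) = -96 - 6*Z)
c(f) = 2
(J(23) + 894)*c(30) = ((-96 - 6*23) + 894)*2 = ((-96 - 138) + 894)*2 = (-234 + 894)*2 = 660*2 = 1320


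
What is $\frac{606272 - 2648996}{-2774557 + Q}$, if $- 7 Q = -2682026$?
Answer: $\frac{14299068}{16739873} \approx 0.85419$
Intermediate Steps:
$Q = \frac{2682026}{7}$ ($Q = \left(- \frac{1}{7}\right) \left(-2682026\right) = \frac{2682026}{7} \approx 3.8315 \cdot 10^{5}$)
$\frac{606272 - 2648996}{-2774557 + Q} = \frac{606272 - 2648996}{-2774557 + \frac{2682026}{7}} = - \frac{2042724}{- \frac{16739873}{7}} = \left(-2042724\right) \left(- \frac{7}{16739873}\right) = \frac{14299068}{16739873}$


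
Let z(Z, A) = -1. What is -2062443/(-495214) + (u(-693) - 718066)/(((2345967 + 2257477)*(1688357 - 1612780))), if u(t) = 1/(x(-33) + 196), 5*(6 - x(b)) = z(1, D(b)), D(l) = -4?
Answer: 362723265488640610915/87093669115879866276 ≈ 4.1647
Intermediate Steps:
x(b) = 31/5 (x(b) = 6 - 1/5*(-1) = 6 + 1/5 = 31/5)
u(t) = 5/1011 (u(t) = 1/(31/5 + 196) = 1/(1011/5) = 5/1011)
-2062443/(-495214) + (u(-693) - 718066)/(((2345967 + 2257477)*(1688357 - 1612780))) = -2062443/(-495214) + (5/1011 - 718066)/(((2345967 + 2257477)*(1688357 - 1612780))) = -2062443*(-1/495214) - 725964721/(1011*(4603444*75577)) = 2062443/495214 - 725964721/1011/347914487188 = 2062443/495214 - 725964721/1011*1/347914487188 = 2062443/495214 - 725964721/351741546547068 = 362723265488640610915/87093669115879866276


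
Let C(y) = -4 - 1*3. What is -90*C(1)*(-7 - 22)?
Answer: -18270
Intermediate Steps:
C(y) = -7 (C(y) = -4 - 3 = -7)
-90*C(1)*(-7 - 22) = -(-630)*(-7 - 22) = -(-630)*(-29) = -90*203 = -18270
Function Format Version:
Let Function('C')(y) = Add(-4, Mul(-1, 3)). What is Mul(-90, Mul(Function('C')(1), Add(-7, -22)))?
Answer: -18270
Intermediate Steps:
Function('C')(y) = -7 (Function('C')(y) = Add(-4, -3) = -7)
Mul(-90, Mul(Function('C')(1), Add(-7, -22))) = Mul(-90, Mul(-7, Add(-7, -22))) = Mul(-90, Mul(-7, -29)) = Mul(-90, 203) = -18270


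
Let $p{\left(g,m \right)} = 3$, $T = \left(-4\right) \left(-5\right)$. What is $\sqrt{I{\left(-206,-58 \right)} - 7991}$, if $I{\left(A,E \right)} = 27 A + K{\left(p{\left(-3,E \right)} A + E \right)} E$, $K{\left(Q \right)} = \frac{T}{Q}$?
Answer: $\frac{33 i \sqrt{2103}}{13} \approx 116.41 i$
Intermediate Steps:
$T = 20$
$K{\left(Q \right)} = \frac{20}{Q}$
$I{\left(A,E \right)} = 27 A + \frac{20 E}{E + 3 A}$ ($I{\left(A,E \right)} = 27 A + \frac{20}{3 A + E} E = 27 A + \frac{20}{E + 3 A} E = 27 A + \frac{20 E}{E + 3 A}$)
$\sqrt{I{\left(-206,-58 \right)} - 7991} = \sqrt{\frac{20 \left(-58\right) + 27 \left(-206\right) \left(-58 + 3 \left(-206\right)\right)}{-58 + 3 \left(-206\right)} - 7991} = \sqrt{\frac{-1160 + 27 \left(-206\right) \left(-58 - 618\right)}{-58 - 618} - 7991} = \sqrt{\frac{-1160 + 27 \left(-206\right) \left(-676\right)}{-676} - 7991} = \sqrt{- \frac{-1160 + 3759912}{676} - 7991} = \sqrt{\left(- \frac{1}{676}\right) 3758752 - 7991} = \sqrt{- \frac{939688}{169} - 7991} = \sqrt{- \frac{2290167}{169}} = \frac{33 i \sqrt{2103}}{13}$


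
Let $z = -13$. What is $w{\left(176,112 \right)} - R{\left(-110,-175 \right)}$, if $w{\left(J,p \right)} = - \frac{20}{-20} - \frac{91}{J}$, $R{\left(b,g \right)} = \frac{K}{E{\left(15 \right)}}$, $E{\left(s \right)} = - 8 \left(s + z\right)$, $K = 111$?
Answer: $\frac{653}{88} \approx 7.4205$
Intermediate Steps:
$E{\left(s \right)} = 104 - 8 s$ ($E{\left(s \right)} = - 8 \left(s - 13\right) = - 8 \left(-13 + s\right) = 104 - 8 s$)
$R{\left(b,g \right)} = - \frac{111}{16}$ ($R{\left(b,g \right)} = \frac{111}{104 - 120} = \frac{111}{-16} = 111 \left(- \frac{1}{16}\right) = - \frac{111}{16}$)
$w{\left(J,p \right)} = 1 - \frac{91}{J}$ ($w{\left(J,p \right)} = \left(-20\right) \left(- \frac{1}{20}\right) - \frac{91}{J} = 1 - \frac{91}{J}$)
$w{\left(176,112 \right)} - R{\left(-110,-175 \right)} = \frac{-91 + 176}{176} - - \frac{111}{16} = \frac{1}{176} \cdot 85 + \frac{111}{16} = \frac{85}{176} + \frac{111}{16} = \frac{653}{88}$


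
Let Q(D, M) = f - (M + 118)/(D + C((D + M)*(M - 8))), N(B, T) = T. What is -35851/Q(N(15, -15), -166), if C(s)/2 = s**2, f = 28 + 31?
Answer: -23706402729169/39013633137 ≈ -607.64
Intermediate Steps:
f = 59
C(s) = 2*s**2
Q(D, M) = 59 - (118 + M)/(D + 2*(-8 + M)**2*(D + M)**2) (Q(D, M) = 59 - (M + 118)/(D + 2*((D + M)*(M - 8))**2) = 59 - (118 + M)/(D + 2*((D + M)*(-8 + M))**2) = 59 - (118 + M)/(D + 2*((-8 + M)*(D + M))**2) = 59 - (118 + M)/(D + 2*((-8 + M)**2*(D + M)**2)) = 59 - (118 + M)/(D + 2*(-8 + M)**2*(D + M)**2))
-35851/Q(N(15, -15), -166) = -35851*(-15 + 2*((-166)**2 - 8*(-15) - 8*(-166) - 15*(-166))**2)/(-118 - 1*(-166) + 59*(-15) + 118*((-166)**2 - 8*(-15) - 8*(-166) - 15*(-166))**2) = -35851*(-15 + 2*(27556 + 120 + 1328 + 2490)**2)/(-118 + 166 - 885 + 118*(27556 + 120 + 1328 + 2490)**2) = -35851*(-15 + 2*31494**2)/(-118 + 166 - 885 + 118*31494**2) = -35851*(-15 + 2*991872036)/(-118 + 166 - 885 + 118*991872036) = -35851*(-15 + 1983744072)/(-118 + 166 - 885 + 117040900248) = -35851/(117040899411/1983744057) = -35851/((1/1983744057)*117040899411) = -35851/39013633137/661248019 = -35851*661248019/39013633137 = -23706402729169/39013633137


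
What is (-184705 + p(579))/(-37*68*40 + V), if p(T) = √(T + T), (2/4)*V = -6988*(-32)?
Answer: -184705/346592 + √1158/346592 ≈ -0.53282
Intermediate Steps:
V = 447232 (V = 2*(-6988*(-32)) = 2*223616 = 447232)
p(T) = √2*√T (p(T) = √(2*T) = √2*√T)
(-184705 + p(579))/(-37*68*40 + V) = (-184705 + √2*√579)/(-37*68*40 + 447232) = (-184705 + √1158)/(-2516*40 + 447232) = (-184705 + √1158)/(-100640 + 447232) = (-184705 + √1158)/346592 = (-184705 + √1158)*(1/346592) = -184705/346592 + √1158/346592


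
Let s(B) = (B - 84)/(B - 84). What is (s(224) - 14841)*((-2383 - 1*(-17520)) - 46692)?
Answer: 468276200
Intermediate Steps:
s(B) = 1 (s(B) = (-84 + B)/(-84 + B) = 1)
(s(224) - 14841)*((-2383 - 1*(-17520)) - 46692) = (1 - 14841)*((-2383 - 1*(-17520)) - 46692) = -14840*((-2383 + 17520) - 46692) = -14840*(15137 - 46692) = -14840*(-31555) = 468276200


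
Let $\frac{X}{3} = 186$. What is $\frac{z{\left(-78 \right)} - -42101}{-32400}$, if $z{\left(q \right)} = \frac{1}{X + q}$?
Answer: $- \frac{20208481}{15552000} \approx -1.2994$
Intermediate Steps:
$X = 558$ ($X = 3 \cdot 186 = 558$)
$z{\left(q \right)} = \frac{1}{558 + q}$
$\frac{z{\left(-78 \right)} - -42101}{-32400} = \frac{\frac{1}{558 - 78} - -42101}{-32400} = \left(\frac{1}{480} + 42101\right) \left(- \frac{1}{32400}\right) = \frac{20208481}{480} \left(- \frac{1}{32400}\right) = - \frac{20208481}{15552000}$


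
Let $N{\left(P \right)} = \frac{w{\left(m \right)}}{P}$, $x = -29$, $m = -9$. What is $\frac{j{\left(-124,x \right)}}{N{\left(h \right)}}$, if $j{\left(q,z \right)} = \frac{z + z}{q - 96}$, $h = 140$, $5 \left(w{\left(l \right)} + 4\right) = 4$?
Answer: $- \frac{1015}{88} \approx -11.534$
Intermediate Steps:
$w{\left(l \right)} = - \frac{16}{5}$ ($w{\left(l \right)} = -4 + \frac{1}{5} \cdot 4 = -4 + \frac{4}{5} = - \frac{16}{5}$)
$N{\left(P \right)} = - \frac{16}{5 P}$
$j{\left(q,z \right)} = \frac{2 z}{-96 + q}$
$\frac{j{\left(-124,x \right)}}{N{\left(h \right)}} = \frac{2 \left(-29\right) \frac{1}{-96 - 124}}{\left(- \frac{16}{5}\right) \frac{1}{140}} = \frac{2 \left(-29\right) \frac{1}{-220}}{\left(- \frac{16}{5}\right) \frac{1}{140}} = \frac{2 \left(-29\right) \left(- \frac{1}{220}\right)}{- \frac{4}{175}} = \frac{29}{110} \left(- \frac{175}{4}\right) = - \frac{1015}{88}$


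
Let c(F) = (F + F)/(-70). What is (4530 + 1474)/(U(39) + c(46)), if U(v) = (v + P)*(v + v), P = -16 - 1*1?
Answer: 105070/30007 ≈ 3.5015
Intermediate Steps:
P = -17 (P = -16 - 1 = -17)
U(v) = 2*v*(-17 + v) (U(v) = (v - 17)*(v + v) = (-17 + v)*(2*v) = 2*v*(-17 + v))
c(F) = -F/35 (c(F) = (2*F)*(-1/70) = -F/35)
(4530 + 1474)/(U(39) + c(46)) = (4530 + 1474)/(2*39*(-17 + 39) - 1/35*46) = 6004/(2*39*22 - 46/35) = 6004/(1716 - 46/35) = 6004/(60014/35) = 6004*(35/60014) = 105070/30007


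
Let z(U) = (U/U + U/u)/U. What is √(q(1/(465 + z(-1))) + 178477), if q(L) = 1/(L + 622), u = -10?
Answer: 25*√594394493181261/1442734 ≈ 422.47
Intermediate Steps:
z(U) = (1 - U/10)/U (z(U) = (U/U + U/(-10))/U = (1 + U*(-⅒))/U = (1 - U/10)/U)
q(L) = 1/(622 + L)
√(q(1/(465 + z(-1))) + 178477) = √(1/(622 + 1/(465 + (⅒)*(10 - 1*(-1))/(-1))) + 178477) = √(1/(622 + 1/(465 + (⅒)*(-1)*(10 + 1))) + 178477) = √(1/(622 + 1/(465 + (⅒)*(-1)*11)) + 178477) = √(1/(622 + 1/(465 - 11/10)) + 178477) = √(1/(622 + 1/(4639/10)) + 178477) = √(1/(622 + 10/4639) + 178477) = √(1/(2885468/4639) + 178477) = √(4639/2885468 + 178477) = √(514989676875/2885468) = 25*√594394493181261/1442734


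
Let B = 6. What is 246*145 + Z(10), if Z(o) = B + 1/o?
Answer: 356761/10 ≈ 35676.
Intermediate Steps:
Z(o) = 6 + 1/o
246*145 + Z(10) = 246*145 + (6 + 1/10) = 35670 + (6 + 1/10) = 35670 + 61/10 = 356761/10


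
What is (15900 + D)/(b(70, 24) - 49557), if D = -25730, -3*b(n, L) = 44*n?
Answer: 29490/151751 ≈ 0.19433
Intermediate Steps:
b(n, L) = -44*n/3
(15900 + D)/(b(70, 24) - 49557) = (15900 - 25730)/(-44/3*70 - 49557) = -9830/(-3080/3 - 49557) = -9830/(-151751/3) = -9830*(-3/151751) = 29490/151751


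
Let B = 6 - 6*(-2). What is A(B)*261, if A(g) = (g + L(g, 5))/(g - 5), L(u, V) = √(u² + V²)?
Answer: 4698/13 + 261*√349/13 ≈ 736.45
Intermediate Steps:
L(u, V) = √(V² + u²)
B = 18 (B = 6 - 1*(-12) = 6 + 12 = 18)
A(g) = (g + √(25 + g²))/(-5 + g) (A(g) = (g + √(5² + g²))/(g - 5) = (g + √(25 + g²))/(-5 + g))
A(B)*261 = ((18 + √(25 + 18²))/(-5 + 18))*261 = ((18 + √(25 + 324))/13)*261 = ((18 + √349)/13)*261 = (18/13 + √349/13)*261 = 4698/13 + 261*√349/13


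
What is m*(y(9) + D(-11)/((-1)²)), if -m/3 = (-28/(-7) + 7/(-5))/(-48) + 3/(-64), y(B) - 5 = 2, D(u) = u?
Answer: -97/80 ≈ -1.2125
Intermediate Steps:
y(B) = 7 (y(B) = 5 + 2 = 7)
m = 97/320 (m = -3*((-28/(-7) + 7/(-5))/(-48) + 3/(-64)) = -3*((-28*(-⅐) + 7*(-⅕))*(-1/48) + 3*(-1/64)) = -3*((4 - 7/5)*(-1/48) - 3/64) = -3*((13/5)*(-1/48) - 3/64) = -3*(-13/240 - 3/64) = -3*(-97/960) = 97/320 ≈ 0.30312)
m*(y(9) + D(-11)/((-1)²)) = 97*(7 - 11/((-1)²))/320 = 97*(7 - 11/1)/320 = 97*(7 - 11*1)/320 = 97*(7 - 11)/320 = (97/320)*(-4) = -97/80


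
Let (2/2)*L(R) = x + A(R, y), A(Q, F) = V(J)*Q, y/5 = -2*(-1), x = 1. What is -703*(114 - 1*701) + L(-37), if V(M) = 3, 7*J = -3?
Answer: 412551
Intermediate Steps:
J = -3/7 (J = (1/7)*(-3) = -3/7 ≈ -0.42857)
y = 10 (y = 5*(-2*(-1)) = 5*2 = 10)
A(Q, F) = 3*Q
L(R) = 1 + 3*R
-703*(114 - 1*701) + L(-37) = -703*(114 - 1*701) + (1 + 3*(-37)) = -703*(114 - 701) + (1 - 111) = -703*(-587) - 110 = 412661 - 110 = 412551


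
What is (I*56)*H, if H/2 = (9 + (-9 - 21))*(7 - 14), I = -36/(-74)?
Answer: 296352/37 ≈ 8009.5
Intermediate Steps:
I = 18/37 (I = -36*(-1/74) = 18/37 ≈ 0.48649)
H = 294 (H = 2*((9 + (-9 - 21))*(7 - 14)) = 2*((9 - 30)*(-7)) = 2*(-21*(-7)) = 2*147 = 294)
(I*56)*H = ((18/37)*56)*294 = (1008/37)*294 = 296352/37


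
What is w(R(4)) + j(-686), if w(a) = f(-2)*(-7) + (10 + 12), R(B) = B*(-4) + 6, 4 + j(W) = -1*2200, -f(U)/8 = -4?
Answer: -2406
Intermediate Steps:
f(U) = 32 (f(U) = -8*(-4) = 32)
j(W) = -2204 (j(W) = -4 - 1*2200 = -4 - 2200 = -2204)
R(B) = 6 - 4*B (R(B) = -4*B + 6 = 6 - 4*B)
w(a) = -202 (w(a) = 32*(-7) + (10 + 12) = -224 + 22 = -202)
w(R(4)) + j(-686) = -202 - 2204 = -2406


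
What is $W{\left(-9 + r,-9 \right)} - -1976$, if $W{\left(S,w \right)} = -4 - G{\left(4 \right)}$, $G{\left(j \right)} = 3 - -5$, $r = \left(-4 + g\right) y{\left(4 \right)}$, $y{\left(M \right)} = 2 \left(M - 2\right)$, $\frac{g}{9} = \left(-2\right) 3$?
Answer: $1964$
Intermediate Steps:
$g = -54$ ($g = 9 \left(\left(-2\right) 3\right) = 9 \left(-6\right) = -54$)
$y{\left(M \right)} = -4 + 2 M$ ($y{\left(M \right)} = 2 \left(-2 + M\right) = -4 + 2 M$)
$r = -232$ ($r = \left(-4 - 54\right) \left(-4 + 2 \cdot 4\right) = - 58 \left(-4 + 8\right) = \left(-58\right) 4 = -232$)
$G{\left(j \right)} = 8$ ($G{\left(j \right)} = 3 + 5 = 8$)
$W{\left(S,w \right)} = -12$ ($W{\left(S,w \right)} = -4 - 8 = -12$)
$W{\left(-9 + r,-9 \right)} - -1976 = -12 - -1976 = -12 + 1976 = 1964$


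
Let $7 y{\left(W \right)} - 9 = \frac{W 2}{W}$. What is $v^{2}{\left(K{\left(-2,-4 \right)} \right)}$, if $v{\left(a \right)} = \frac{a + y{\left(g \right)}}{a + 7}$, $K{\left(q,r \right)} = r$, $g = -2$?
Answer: $\frac{289}{441} \approx 0.65533$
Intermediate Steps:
$y{\left(W \right)} = \frac{11}{7}$ ($y{\left(W \right)} = \frac{9}{7} + \frac{W 2 \frac{1}{W}}{7} = \frac{9}{7} + \frac{2 W \frac{1}{W}}{7} = \frac{9}{7} + \frac{1}{7} \cdot 2 = \frac{9}{7} + \frac{2}{7} = \frac{11}{7}$)
$v{\left(a \right)} = \frac{\frac{11}{7} + a}{7 + a}$ ($v{\left(a \right)} = \frac{a + \frac{11}{7}}{a + 7} = \frac{\frac{11}{7} + a}{7 + a}$)
$v^{2}{\left(K{\left(-2,-4 \right)} \right)} = \left(\frac{\frac{11}{7} - 4}{7 - 4}\right)^{2} = \left(\frac{1}{3} \left(- \frac{17}{7}\right)\right)^{2} = \left(- \frac{17}{21}\right)^{2} = \frac{289}{441}$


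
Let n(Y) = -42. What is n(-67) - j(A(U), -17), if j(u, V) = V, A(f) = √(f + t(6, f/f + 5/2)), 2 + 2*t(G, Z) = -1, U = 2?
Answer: -25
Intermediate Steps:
t(G, Z) = -3/2 (t(G, Z) = -1 + (½)*(-1) = -1 - ½ = -3/2)
A(f) = √(-3/2 + f) (A(f) = √(f - 3/2) = √(-3/2 + f))
n(-67) - j(A(U), -17) = -42 - 1*(-17) = -42 + 17 = -25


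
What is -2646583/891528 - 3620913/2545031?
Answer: -9963781104137/2268966397368 ≈ -4.3913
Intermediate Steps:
-2646583/891528 - 3620913/2545031 = -9963781104137/2268966397368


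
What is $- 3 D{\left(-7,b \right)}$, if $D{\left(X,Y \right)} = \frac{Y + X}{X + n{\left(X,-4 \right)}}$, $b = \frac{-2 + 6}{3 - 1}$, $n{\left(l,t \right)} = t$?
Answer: $- \frac{15}{11} \approx -1.3636$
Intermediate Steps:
$b = 2$ ($b = \frac{4}{2} = 4 \cdot \frac{1}{2} = 2$)
$D{\left(X,Y \right)} = \frac{X + Y}{-4 + X}$ ($D{\left(X,Y \right)} = \frac{Y + X}{X - 4} = \frac{X + Y}{-4 + X}$)
$- 3 D{\left(-7,b \right)} = - 3 \frac{-7 + 2}{-4 - 7} = - 3 \frac{1}{-11} \left(-5\right) = - 3 \left(\left(- \frac{1}{11}\right) \left(-5\right)\right) = \left(-3\right) \frac{5}{11} = - \frac{15}{11}$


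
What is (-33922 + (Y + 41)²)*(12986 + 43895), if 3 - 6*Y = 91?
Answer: -17010661217/9 ≈ -1.8901e+9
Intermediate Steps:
Y = -44/3 (Y = ½ - ⅙*91 = ½ - 91/6 = -44/3 ≈ -14.667)
(-33922 + (Y + 41)²)*(12986 + 43895) = (-33922 + (-44/3 + 41)²)*(12986 + 43895) = (-33922 + (79/3)²)*56881 = (-33922 + 6241/9)*56881 = -299057/9*56881 = -17010661217/9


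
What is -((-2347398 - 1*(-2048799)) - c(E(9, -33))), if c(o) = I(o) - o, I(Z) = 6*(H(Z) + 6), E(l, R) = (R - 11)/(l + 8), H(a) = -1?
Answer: 5076737/17 ≈ 2.9863e+5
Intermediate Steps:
E(l, R) = (-11 + R)/(8 + l)
I(Z) = 30 (I(Z) = 6*(-1 + 6) = 6*5 = 30)
c(o) = 30 - o
-((-2347398 - 1*(-2048799)) - c(E(9, -33))) = -((-2347398 - 1*(-2048799)) - (30 - (-11 - 33)/(8 + 9))) = -((-2347398 + 2048799) - (30 - (-44)/17)) = -(-298599 - (30 - (-44)/17)) = -(-298599 - (30 - 1*(-44/17))) = -(-298599 - (30 + 44/17)) = -(-298599 - 1*554/17) = -(-298599 - 554/17) = -1*(-5076737/17) = 5076737/17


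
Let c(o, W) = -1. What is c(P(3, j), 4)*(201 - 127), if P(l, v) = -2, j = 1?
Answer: -74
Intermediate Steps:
c(P(3, j), 4)*(201 - 127) = -(201 - 127) = -1*74 = -74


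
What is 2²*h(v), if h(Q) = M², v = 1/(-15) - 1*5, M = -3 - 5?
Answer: 256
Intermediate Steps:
M = -8
v = -76/15 (v = -1/15 - 5 = -76/15 ≈ -5.0667)
h(Q) = 64 (h(Q) = (-8)² = 64)
2²*h(v) = 2²*64 = 4*64 = 256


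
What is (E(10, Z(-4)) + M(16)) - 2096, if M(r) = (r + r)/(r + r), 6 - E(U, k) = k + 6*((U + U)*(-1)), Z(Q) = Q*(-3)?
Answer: -1981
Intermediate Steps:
Z(Q) = -3*Q
E(U, k) = 6 - k + 12*U (E(U, k) = 6 - (k + 6*((U + U)*(-1))) = 6 - (k + 6*((2*U)*(-1))) = 6 - (k + 6*(-2*U)) = 6 - (k - 12*U) = 6 + (-k + 12*U) = 6 - k + 12*U)
M(r) = 1 (M(r) = (2*r)/((2*r)) = (2*r)*(1/(2*r)) = 1)
(E(10, Z(-4)) + M(16)) - 2096 = ((6 - (-3)*(-4) + 12*10) + 1) - 2096 = ((6 - 1*12 + 120) + 1) - 2096 = ((6 - 12 + 120) + 1) - 2096 = (114 + 1) - 2096 = 115 - 2096 = -1981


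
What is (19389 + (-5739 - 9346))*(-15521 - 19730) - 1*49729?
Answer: -151770033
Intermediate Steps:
(19389 + (-5739 - 9346))*(-15521 - 19730) - 1*49729 = (19389 - 15085)*(-35251) - 49729 = 4304*(-35251) - 49729 = -151720304 - 49729 = -151770033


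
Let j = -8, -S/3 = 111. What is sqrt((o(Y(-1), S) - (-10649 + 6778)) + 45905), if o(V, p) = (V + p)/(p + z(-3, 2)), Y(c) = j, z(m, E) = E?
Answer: sqrt(5453621207)/331 ≈ 223.11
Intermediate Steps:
S = -333 (S = -3*111 = -333)
Y(c) = -8
o(V, p) = (V + p)/(2 + p) (o(V, p) = (V + p)/(p + 2) = (V + p)/(2 + p))
sqrt((o(Y(-1), S) - (-10649 + 6778)) + 45905) = sqrt(((-8 - 333)/(2 - 333) - (-10649 + 6778)) + 45905) = sqrt((-341/(-331) - 1*(-3871)) + 45905) = sqrt((-1/331*(-341) + 3871) + 45905) = sqrt((341/331 + 3871) + 45905) = sqrt(1281642/331 + 45905) = sqrt(16476197/331) = sqrt(5453621207)/331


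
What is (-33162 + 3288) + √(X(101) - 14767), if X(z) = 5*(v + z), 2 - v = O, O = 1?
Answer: -29874 + I*√14257 ≈ -29874.0 + 119.4*I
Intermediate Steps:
v = 1 (v = 2 - 1*1 = 2 - 1 = 1)
X(z) = 5 + 5*z (X(z) = 5*(1 + z) = 5 + 5*z)
(-33162 + 3288) + √(X(101) - 14767) = (-33162 + 3288) + √((5 + 5*101) - 14767) = -29874 + √((5 + 505) - 14767) = -29874 + √(510 - 14767) = -29874 + √(-14257) = -29874 + I*√14257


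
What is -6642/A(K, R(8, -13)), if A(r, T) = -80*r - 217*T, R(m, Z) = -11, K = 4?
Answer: -2214/689 ≈ -3.2134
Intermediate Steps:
A(r, T) = -217*T - 80*r
-6642/A(K, R(8, -13)) = -6642/(-217*(-11) - 80*4) = -6642/(2387 - 320) = -6642/2067 = -6642*1/2067 = -2214/689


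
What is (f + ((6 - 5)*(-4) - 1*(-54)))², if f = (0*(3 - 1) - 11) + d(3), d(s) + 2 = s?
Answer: 1600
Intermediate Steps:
d(s) = -2 + s
f = -10 (f = (0*(3 - 1) - 11) + (-2 + 3) = (0*2 - 11) + 1 = (0 - 11) + 1 = -11 + 1 = -10)
(f + ((6 - 5)*(-4) - 1*(-54)))² = (-10 + ((6 - 5)*(-4) - 1*(-54)))² = (-10 + (1*(-4) + 54))² = (-10 + (-4 + 54))² = (-10 + 50)² = 40² = 1600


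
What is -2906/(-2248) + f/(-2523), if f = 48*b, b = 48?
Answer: 358741/945284 ≈ 0.37951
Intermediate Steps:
f = 2304 (f = 48*48 = 2304)
-2906/(-2248) + f/(-2523) = -2906/(-2248) + 2304/(-2523) = -2906*(-1/2248) + 2304*(-1/2523) = 1453/1124 - 768/841 = 358741/945284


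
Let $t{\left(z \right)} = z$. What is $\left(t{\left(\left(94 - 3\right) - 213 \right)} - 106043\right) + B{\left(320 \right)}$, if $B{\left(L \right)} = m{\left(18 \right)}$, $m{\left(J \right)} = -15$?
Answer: $-106180$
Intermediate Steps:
$B{\left(L \right)} = -15$
$\left(t{\left(\left(94 - 3\right) - 213 \right)} - 106043\right) + B{\left(320 \right)} = \left(\left(\left(94 - 3\right) - 213\right) - 106043\right) - 15 = \left(\left(91 - 213\right) - 106043\right) - 15 = \left(-122 - 106043\right) - 15 = -106165 - 15 = -106180$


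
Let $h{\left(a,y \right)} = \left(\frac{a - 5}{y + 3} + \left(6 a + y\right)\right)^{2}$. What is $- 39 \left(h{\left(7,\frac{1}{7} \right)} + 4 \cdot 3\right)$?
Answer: $- \frac{425941776}{5929} \approx -71840.0$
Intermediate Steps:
$h{\left(a,y \right)} = \left(y + 6 a + \frac{-5 + a}{3 + y}\right)^{2}$ ($h{\left(a,y \right)} = \left(\frac{-5 + a}{3 + y} + \left(y + 6 a\right)\right)^{2} = \left(y + 6 a + \frac{-5 + a}{3 + y}\right)^{2}$)
$- 39 \left(h{\left(7,\frac{1}{7} \right)} + 4 \cdot 3\right) = - 39 \left(\frac{\left(-5 + \left(\frac{1}{7}\right)^{2} + \frac{3}{7} + 19 \cdot 7 + 6 \cdot 7 \cdot \frac{1}{7}\right)^{2}}{\left(3 + \frac{1}{7}\right)^{2}} + 4 \cdot 3\right) = - 39 \left(\frac{\left(-5 + \left(\frac{1}{7}\right)^{2} + 3 \cdot \frac{1}{7} + 133 + 6 \cdot 7 \cdot \frac{1}{7}\right)^{2}}{\left(3 + \frac{1}{7}\right)^{2}} + 12\right) = - 39 \left(\frac{\left(-5 + \frac{1}{49} + \frac{3}{7} + 133 + 6\right)^{2}}{\frac{484}{49}} + 12\right) = - 39 \left(\frac{49 \left(\frac{6588}{49}\right)^{2}}{484} + 12\right) = - 39 \left(\frac{49}{484} \cdot \frac{43401744}{2401} + 12\right) = - 39 \left(\frac{10850436}{5929} + 12\right) = \left(-39\right) \frac{10921584}{5929} = - \frac{425941776}{5929}$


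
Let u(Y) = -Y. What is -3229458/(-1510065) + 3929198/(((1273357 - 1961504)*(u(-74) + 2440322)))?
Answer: 129128290232796553/60379272595410090 ≈ 2.1386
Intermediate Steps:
-3229458/(-1510065) + 3929198/(((1273357 - 1961504)*(u(-74) + 2440322))) = -3229458/(-1510065) + 3929198/(((1273357 - 1961504)*(-1*(-74) + 2440322))) = -3229458*(-1/1510065) + 3929198/((-688147*(74 + 2440322))) = 1076486/503355 + 3929198/((-688147*2440396)) = 1076486/503355 + 3929198/(-1679351186212) = 1076486/503355 + 3929198*(-1/1679351186212) = 1076486/503355 - 280657/119953656158 = 129128290232796553/60379272595410090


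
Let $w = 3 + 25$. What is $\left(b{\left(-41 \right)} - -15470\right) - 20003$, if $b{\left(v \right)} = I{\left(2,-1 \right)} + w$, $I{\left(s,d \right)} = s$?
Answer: $-4503$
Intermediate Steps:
$w = 28$
$b{\left(v \right)} = 30$ ($b{\left(v \right)} = 2 + 28 = 30$)
$\left(b{\left(-41 \right)} - -15470\right) - 20003 = \left(30 - -15470\right) - 20003 = \left(30 + 15470\right) - 20003 = 15500 - 20003 = -4503$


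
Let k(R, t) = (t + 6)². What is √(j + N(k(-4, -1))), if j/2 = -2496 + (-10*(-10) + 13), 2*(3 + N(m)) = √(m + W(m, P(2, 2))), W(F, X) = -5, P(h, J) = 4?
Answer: √(-4769 + √5) ≈ 69.042*I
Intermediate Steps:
k(R, t) = (6 + t)²
N(m) = -3 + √(-5 + m)/2 (N(m) = -3 + √(m - 5)/2 = -3 + √(-5 + m)/2)
j = -4766 (j = 2*(-2496 + (-10*(-10) + 13)) = 2*(-2496 + (100 + 13)) = 2*(-2496 + 113) = 2*(-2383) = -4766)
√(j + N(k(-4, -1))) = √(-4766 + (-3 + √(-5 + (6 - 1)²)/2)) = √(-4766 + (-3 + √(-5 + 5²)/2)) = √(-4766 + (-3 + √(-5 + 25)/2)) = √(-4766 + (-3 + √20/2)) = √(-4766 + (-3 + (2*√5)/2)) = √(-4766 + (-3 + √5)) = √(-4769 + √5)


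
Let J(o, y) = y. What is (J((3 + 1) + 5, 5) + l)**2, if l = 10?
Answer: 225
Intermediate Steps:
(J((3 + 1) + 5, 5) + l)**2 = (5 + 10)**2 = 15**2 = 225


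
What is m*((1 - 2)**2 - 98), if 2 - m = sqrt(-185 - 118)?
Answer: -194 + 97*I*sqrt(303) ≈ -194.0 + 1688.5*I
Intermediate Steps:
m = 2 - I*sqrt(303) (m = 2 - sqrt(-185 - 118) = 2 - sqrt(-303) = 2 - I*sqrt(303) ≈ 2.0 - 17.407*I)
m*((1 - 2)**2 - 98) = (2 - I*sqrt(303))*((1 - 2)**2 - 98) = (2 - I*sqrt(303))*((-1)**2 - 98) = (2 - I*sqrt(303))*(1 - 98) = (2 - I*sqrt(303))*(-97) = -194 + 97*I*sqrt(303)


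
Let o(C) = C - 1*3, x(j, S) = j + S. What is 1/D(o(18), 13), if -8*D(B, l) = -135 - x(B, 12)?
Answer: 4/81 ≈ 0.049383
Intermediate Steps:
x(j, S) = S + j
o(C) = -3 + C (o(C) = C - 3 = -3 + C)
D(B, l) = 147/8 + B/8 (D(B, l) = -(-135 - (12 + B))/8 = -(-135 + (-12 - B))/8 = -(-147 - B)/8 = 147/8 + B/8)
1/D(o(18), 13) = 1/(147/8 + (-3 + 18)/8) = 1/(147/8 + (⅛)*15) = 1/(147/8 + 15/8) = 1/(81/4) = 4/81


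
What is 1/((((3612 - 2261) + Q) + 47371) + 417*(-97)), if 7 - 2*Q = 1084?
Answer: 2/15469 ≈ 0.00012929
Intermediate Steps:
Q = -1077/2 (Q = 7/2 - ½*1084 = 7/2 - 542 = -1077/2 ≈ -538.50)
1/((((3612 - 2261) + Q) + 47371) + 417*(-97)) = 1/((((3612 - 2261) - 1077/2) + 47371) + 417*(-97)) = 1/(((1351 - 1077/2) + 47371) - 40449) = 1/((1625/2 + 47371) - 40449) = 1/(96367/2 - 40449) = 1/(15469/2) = 2/15469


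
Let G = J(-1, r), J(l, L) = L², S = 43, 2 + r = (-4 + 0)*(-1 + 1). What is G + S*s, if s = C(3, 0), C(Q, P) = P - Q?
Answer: -125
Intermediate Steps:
r = -2 (r = -2 + (-4 + 0)*(-1 + 1) = -2 - 4*0 = -2 + 0 = -2)
s = -3 (s = 0 - 1*3 = 0 - 3 = -3)
G = 4 (G = (-2)² = 4)
G + S*s = 4 + 43*(-3) = 4 - 129 = -125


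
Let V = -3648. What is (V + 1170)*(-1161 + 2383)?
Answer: -3028116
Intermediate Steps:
(V + 1170)*(-1161 + 2383) = (-3648 + 1170)*(-1161 + 2383) = -2478*1222 = -3028116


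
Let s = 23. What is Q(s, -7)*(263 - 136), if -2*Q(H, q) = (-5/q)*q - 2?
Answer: 889/2 ≈ 444.50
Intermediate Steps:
Q(H, q) = 7/2 (Q(H, q) = -((-5/q)*q - 2)/2 = -(-5 - 2)/2 = -½*(-7) = 7/2)
Q(s, -7)*(263 - 136) = 7*(263 - 136)/2 = (7/2)*127 = 889/2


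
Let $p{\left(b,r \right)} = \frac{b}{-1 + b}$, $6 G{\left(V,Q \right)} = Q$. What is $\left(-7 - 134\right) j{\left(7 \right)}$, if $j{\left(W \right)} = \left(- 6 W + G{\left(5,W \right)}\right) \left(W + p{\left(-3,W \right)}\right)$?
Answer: $\frac{356965}{8} \approx 44621.0$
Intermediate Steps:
$G{\left(V,Q \right)} = \frac{Q}{6}$
$j{\left(W \right)} = - \frac{35 W \left(\frac{3}{4} + W\right)}{6}$ ($j{\left(W \right)} = \left(- 6 W + \frac{W}{6}\right) \left(W - \frac{3}{-1 - 3}\right) = - \frac{35 W}{6} \left(W - \frac{3}{-4}\right) = - \frac{35 W}{6} \left(W - - \frac{3}{4}\right) = - \frac{35 W}{6} \left(W + \frac{3}{4}\right) = - \frac{35 W}{6} \left(\frac{3}{4} + W\right) = - \frac{35 W \left(\frac{3}{4} + W\right)}{6}$)
$\left(-7 - 134\right) j{\left(7 \right)} = \left(-7 - 134\right) \frac{35}{24} \cdot 7 \left(-3 - 28\right) = - 141 \cdot \frac{35}{24} \cdot 7 \left(-3 - 28\right) = - 141 \cdot \frac{35}{24} \cdot 7 \left(-31\right) = \left(-141\right) \left(- \frac{7595}{24}\right) = \frac{356965}{8}$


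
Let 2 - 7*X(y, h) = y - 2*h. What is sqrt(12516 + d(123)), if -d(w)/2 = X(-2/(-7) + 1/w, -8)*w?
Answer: sqrt(637898)/7 ≈ 114.10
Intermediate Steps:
X(y, h) = 2/7 - y/7 + 2*h/7 (X(y, h) = 2/7 - (y - 2*h)/7 = 2/7 + (-y/7 + 2*h/7) = 2/7 - y/7 + 2*h/7)
d(w) = -2*w*(-100/49 - 1/(7*w)) (d(w) = -2*(2/7 - (-2/(-7) + 1/w)/7 + (2/7)*(-8))*w = -2*(2/7 - (-2*(-1/7) + 1/w)/7 - 16/7)*w = -2*(2/7 - (2/7 + 1/w)/7 - 16/7)*w = -2*(2/7 + (-2/49 - 1/(7*w)) - 16/7)*w = -2*(-100/49 - 1/(7*w))*w = -2*w*(-100/49 - 1/(7*w)))
sqrt(12516 + d(123)) = sqrt(12516 + (2/7 + (200/49)*123)) = sqrt(12516 + (2/7 + 24600/49)) = sqrt(12516 + 24614/49) = sqrt(637898/49) = sqrt(637898)/7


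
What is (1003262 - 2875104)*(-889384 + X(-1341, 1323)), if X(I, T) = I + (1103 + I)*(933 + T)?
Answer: 2672340846826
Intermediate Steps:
X(I, T) = I + (933 + T)*(1103 + I)
(1003262 - 2875104)*(-889384 + X(-1341, 1323)) = (1003262 - 2875104)*(-889384 + (1029099 + 934*(-1341) + 1103*1323 - 1341*1323)) = -1871842*(-889384 + (1029099 - 1252494 + 1459269 - 1774143)) = -1871842*(-889384 - 538269) = -1871842*(-1427653) = 2672340846826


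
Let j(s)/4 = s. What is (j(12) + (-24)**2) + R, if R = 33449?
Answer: 34073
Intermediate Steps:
j(s) = 4*s
(j(12) + (-24)**2) + R = (4*12 + (-24)**2) + 33449 = (48 + 576) + 33449 = 624 + 33449 = 34073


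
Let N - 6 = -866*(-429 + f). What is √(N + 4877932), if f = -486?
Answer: 2*√1417582 ≈ 2381.2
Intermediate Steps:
N = 792396 (N = 6 - 866*(-429 - 486) = 6 - 866*(-915) = 6 + 792390 = 792396)
√(N + 4877932) = √(792396 + 4877932) = √5670328 = 2*√1417582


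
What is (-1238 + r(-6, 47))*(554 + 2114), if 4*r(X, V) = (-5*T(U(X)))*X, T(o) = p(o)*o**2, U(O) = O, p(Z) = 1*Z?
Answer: -7625144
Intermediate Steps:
p(Z) = Z
T(o) = o**3 (T(o) = o*o**2 = o**3)
r(X, V) = -5*X**4/4 (r(X, V) = ((-5*X**3)*X)/4 = (-5*X**4)/4 = -5*X**4/4)
(-1238 + r(-6, 47))*(554 + 2114) = (-1238 - 5/4*(-6)**4)*(554 + 2114) = (-1238 - 5/4*1296)*2668 = (-1238 - 1620)*2668 = -2858*2668 = -7625144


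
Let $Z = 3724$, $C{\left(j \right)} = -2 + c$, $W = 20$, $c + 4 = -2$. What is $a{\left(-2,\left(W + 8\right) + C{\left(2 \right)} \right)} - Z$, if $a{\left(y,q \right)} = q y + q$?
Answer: $-3744$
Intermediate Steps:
$c = -6$ ($c = -4 - 2 = -6$)
$C{\left(j \right)} = -8$ ($C{\left(j \right)} = -2 - 6 = -8$)
$a{\left(y,q \right)} = q + q y$
$a{\left(-2,\left(W + 8\right) + C{\left(2 \right)} \right)} - Z = \left(\left(20 + 8\right) - 8\right) \left(1 - 2\right) - 3724 = \left(28 - 8\right) \left(-1\right) - 3724 = 20 \left(-1\right) - 3724 = -20 - 3724 = -3744$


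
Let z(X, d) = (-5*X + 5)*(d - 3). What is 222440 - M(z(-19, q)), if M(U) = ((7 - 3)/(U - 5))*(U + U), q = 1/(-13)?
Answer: 180837320/813 ≈ 2.2243e+5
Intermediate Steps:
q = -1/13 ≈ -0.076923
z(X, d) = (-3 + d)*(5 - 5*X) (z(X, d) = (5 - 5*X)*(-3 + d) = (-3 + d)*(5 - 5*X))
M(U) = 8*U/(-5 + U) (M(U) = (4/(-5 + U))*(2*U) = 8*U/(-5 + U))
222440 - M(z(-19, q)) = 222440 - 8*(-15 + 5*(-1/13) + 15*(-19) - 5*(-19)*(-1/13))/(-5 + (-15 + 5*(-1/13) + 15*(-19) - 5*(-19)*(-1/13))) = 222440 - 8*(-15 - 5/13 - 285 - 95/13)/(-5 + (-15 - 5/13 - 285 - 95/13)) = 222440 - 8*(-4000)/(13*(-5 - 4000/13)) = 222440 - 8*(-4000)/(13*(-4065/13)) = 222440 - 8*(-4000)*(-13)/(13*4065) = 222440 - 1*6400/813 = 222440 - 6400/813 = 180837320/813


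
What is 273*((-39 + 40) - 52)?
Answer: -13923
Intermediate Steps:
273*((-39 + 40) - 52) = 273*(1 - 52) = 273*(-51) = -13923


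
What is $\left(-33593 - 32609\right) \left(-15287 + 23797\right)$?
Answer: $-563379020$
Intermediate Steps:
$\left(-33593 - 32609\right) \left(-15287 + 23797\right) = \left(-66202\right) 8510 = -563379020$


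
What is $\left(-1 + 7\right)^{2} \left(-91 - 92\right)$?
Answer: $-6588$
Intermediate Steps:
$\left(-1 + 7\right)^{2} \left(-91 - 92\right) = 6^{2} \left(-91 - 92\right) = 36 \left(-91 - 92\right) = 36 \left(-183\right) = -6588$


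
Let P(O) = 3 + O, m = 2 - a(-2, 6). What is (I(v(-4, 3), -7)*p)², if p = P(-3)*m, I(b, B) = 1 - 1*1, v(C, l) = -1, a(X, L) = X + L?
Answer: 0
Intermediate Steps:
a(X, L) = L + X
m = -2 (m = 2 - (6 - 2) = 2 - 1*4 = 2 - 4 = -2)
I(b, B) = 0 (I(b, B) = 1 - 1 = 0)
p = 0 (p = (3 - 3)*(-2) = 0*(-2) = 0)
(I(v(-4, 3), -7)*p)² = (0*0)² = 0² = 0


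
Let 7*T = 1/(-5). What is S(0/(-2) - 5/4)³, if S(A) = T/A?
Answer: 64/5359375 ≈ 1.1942e-5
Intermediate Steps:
T = -1/35 (T = (⅐)/(-5) = (⅐)*(-⅕) = -1/35 ≈ -0.028571)
S(A) = -1/(35*A)
S(0/(-2) - 5/4)³ = (-1/(35*(0/(-2) - 5/4)))³ = (-1/(35*(0*(-½) - 5*¼)))³ = (-1/(35*(0 - 5/4)))³ = (-1/(35*(-5/4)))³ = (-1/35*(-⅘))³ = (4/175)³ = 64/5359375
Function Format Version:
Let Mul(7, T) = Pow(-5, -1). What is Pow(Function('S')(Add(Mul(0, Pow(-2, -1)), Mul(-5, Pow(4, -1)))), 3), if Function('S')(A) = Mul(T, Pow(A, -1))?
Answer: Rational(64, 5359375) ≈ 1.1942e-5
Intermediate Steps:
T = Rational(-1, 35) (T = Mul(Rational(1, 7), Pow(-5, -1)) = Mul(Rational(1, 7), Rational(-1, 5)) = Rational(-1, 35) ≈ -0.028571)
Function('S')(A) = Mul(Rational(-1, 35), Pow(A, -1))
Pow(Function('S')(Add(Mul(0, Pow(-2, -1)), Mul(-5, Pow(4, -1)))), 3) = Pow(Mul(Rational(-1, 35), Pow(Add(Mul(0, Pow(-2, -1)), Mul(-5, Pow(4, -1))), -1)), 3) = Pow(Mul(Rational(-1, 35), Pow(Add(Mul(0, Rational(-1, 2)), Mul(-5, Rational(1, 4))), -1)), 3) = Pow(Mul(Rational(-1, 35), Pow(Add(0, Rational(-5, 4)), -1)), 3) = Pow(Mul(Rational(-1, 35), Pow(Rational(-5, 4), -1)), 3) = Pow(Mul(Rational(-1, 35), Rational(-4, 5)), 3) = Pow(Rational(4, 175), 3) = Rational(64, 5359375)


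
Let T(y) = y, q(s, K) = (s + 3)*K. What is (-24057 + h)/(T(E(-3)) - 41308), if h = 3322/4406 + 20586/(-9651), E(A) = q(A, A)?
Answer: 42625739864/73187975677 ≈ 0.58241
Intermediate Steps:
q(s, K) = K*(3 + s) (q(s, K) = (3 + s)*K = K*(3 + s))
E(A) = A*(3 + A)
h = -9773549/7087051 (h = 3322*(1/4406) + 20586*(-1/9651) = 1661/2203 - 6862/3217 = -9773549/7087051 ≈ -1.3791)
(-24057 + h)/(T(E(-3)) - 41308) = (-24057 - 9773549/7087051)/(-3*(3 - 3) - 41308) = -170502959456/(7087051*(-3*0 - 41308)) = -170502959456/(7087051*(0 - 41308)) = -170502959456/7087051/(-41308) = -170502959456/7087051*(-1/41308) = 42625739864/73187975677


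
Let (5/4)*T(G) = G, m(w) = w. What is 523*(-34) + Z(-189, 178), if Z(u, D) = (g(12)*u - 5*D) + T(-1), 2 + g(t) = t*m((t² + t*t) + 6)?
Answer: -3425434/5 ≈ -6.8509e+5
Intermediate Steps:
T(G) = 4*G/5
g(t) = -2 + t*(6 + 2*t²) (g(t) = -2 + t*((t² + t*t) + 6) = -2 + t*((t² + t²) + 6) = -2 + t*(2*t² + 6) = -2 + t*(6 + 2*t²))
Z(u, D) = -⅘ - 5*D + 3526*u (Z(u, D) = ((-2 + 2*12*(3 + 12²))*u - 5*D) + (⅘)*(-1) = ((-2 + 2*12*(3 + 144))*u - 5*D) - ⅘ = ((-2 + 2*12*147)*u - 5*D) - ⅘ = ((-2 + 3528)*u - 5*D) - ⅘ = (3526*u - 5*D) - ⅘ = (-5*D + 3526*u) - ⅘ = -⅘ - 5*D + 3526*u)
523*(-34) + Z(-189, 178) = 523*(-34) + (-⅘ - 5*178 + 3526*(-189)) = -17782 + (-⅘ - 890 - 666414) = -17782 - 3336524/5 = -3425434/5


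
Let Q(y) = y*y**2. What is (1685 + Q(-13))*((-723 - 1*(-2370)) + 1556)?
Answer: -1639936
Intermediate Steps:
Q(y) = y**3
(1685 + Q(-13))*((-723 - 1*(-2370)) + 1556) = (1685 + (-13)**3)*((-723 - 1*(-2370)) + 1556) = (1685 - 2197)*((-723 + 2370) + 1556) = -512*(1647 + 1556) = -512*3203 = -1639936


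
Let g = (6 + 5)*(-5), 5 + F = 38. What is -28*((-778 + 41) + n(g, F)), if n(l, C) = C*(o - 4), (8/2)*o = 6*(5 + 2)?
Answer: 14630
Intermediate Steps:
F = 33 (F = -5 + 38 = 33)
g = -55 (g = 11*(-5) = -55)
o = 21/2 (o = (6*(5 + 2))/4 = (6*7)/4 = (¼)*42 = 21/2 ≈ 10.500)
n(l, C) = 13*C/2 (n(l, C) = C*(21/2 - 4) = C*(13/2) = 13*C/2)
-28*((-778 + 41) + n(g, F)) = -28*((-778 + 41) + (13/2)*33) = -28*(-737 + 429/2) = -28*(-1045/2) = 14630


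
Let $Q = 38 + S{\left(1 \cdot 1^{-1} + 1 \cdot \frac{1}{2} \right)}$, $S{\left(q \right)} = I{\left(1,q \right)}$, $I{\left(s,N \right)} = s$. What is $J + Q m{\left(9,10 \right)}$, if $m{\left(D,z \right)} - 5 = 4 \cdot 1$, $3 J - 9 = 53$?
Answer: $\frac{1115}{3} \approx 371.67$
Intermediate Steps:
$J = \frac{62}{3}$ ($J = 3 + \frac{1}{3} \cdot 53 = 3 + \frac{53}{3} = \frac{62}{3} \approx 20.667$)
$m{\left(D,z \right)} = 9$ ($m{\left(D,z \right)} = 5 + 4 \cdot 1 = 5 + 4 = 9$)
$S{\left(q \right)} = 1$
$Q = 39$ ($Q = 38 + 1 = 39$)
$J + Q m{\left(9,10 \right)} = \frac{62}{3} + 39 \cdot 9 = \frac{62}{3} + 351 = \frac{1115}{3}$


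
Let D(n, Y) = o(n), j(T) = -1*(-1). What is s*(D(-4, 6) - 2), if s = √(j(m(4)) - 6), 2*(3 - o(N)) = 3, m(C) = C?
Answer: -I*√5/2 ≈ -1.118*I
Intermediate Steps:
j(T) = 1
o(N) = 3/2 (o(N) = 3 - ½*3 = 3 - 3/2 = 3/2)
s = I*√5 (s = √(1 - 6) = √(-5) = I*√5 ≈ 2.2361*I)
D(n, Y) = 3/2
s*(D(-4, 6) - 2) = (I*√5)*(3/2 - 2) = (I*√5)*(-½) = -I*√5/2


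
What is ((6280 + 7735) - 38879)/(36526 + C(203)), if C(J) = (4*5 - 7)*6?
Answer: -6216/9151 ≈ -0.67927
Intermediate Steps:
C(J) = 78 (C(J) = (20 - 7)*6 = 13*6 = 78)
((6280 + 7735) - 38879)/(36526 + C(203)) = ((6280 + 7735) - 38879)/(36526 + 78) = (14015 - 38879)/36604 = -24864*1/36604 = -6216/9151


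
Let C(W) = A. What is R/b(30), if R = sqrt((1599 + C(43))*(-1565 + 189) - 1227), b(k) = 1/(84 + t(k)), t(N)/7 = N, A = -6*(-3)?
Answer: 294*I*sqrt(2226219) ≈ 4.3866e+5*I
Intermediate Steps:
A = 18
t(N) = 7*N
C(W) = 18
b(k) = 1/(84 + 7*k)
R = I*sqrt(2226219) (R = sqrt((1599 + 18)*(-1565 + 189) - 1227) = sqrt(1617*(-1376) - 1227) = sqrt(-2224992 - 1227) = sqrt(-2226219) = I*sqrt(2226219) ≈ 1492.1*I)
R/b(30) = (I*sqrt(2226219))/((1/(7*(12 + 30)))) = (I*sqrt(2226219))/(((1/7)/42)) = (I*sqrt(2226219))/(((1/7)*(1/42))) = (I*sqrt(2226219))/(1/294) = (I*sqrt(2226219))*294 = 294*I*sqrt(2226219)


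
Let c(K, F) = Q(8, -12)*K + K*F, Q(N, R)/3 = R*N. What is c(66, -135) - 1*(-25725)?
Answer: -2193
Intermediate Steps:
Q(N, R) = 3*N*R (Q(N, R) = 3*(R*N) = 3*(N*R) = 3*N*R)
c(K, F) = -288*K + F*K (c(K, F) = (3*8*(-12))*K + K*F = -288*K + F*K)
c(66, -135) - 1*(-25725) = 66*(-288 - 135) - 1*(-25725) = 66*(-423) + 25725 = -27918 + 25725 = -2193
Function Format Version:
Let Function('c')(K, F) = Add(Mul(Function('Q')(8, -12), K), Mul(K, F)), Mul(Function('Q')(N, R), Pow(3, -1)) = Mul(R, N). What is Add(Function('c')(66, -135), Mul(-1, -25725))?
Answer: -2193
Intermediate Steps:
Function('Q')(N, R) = Mul(3, N, R) (Function('Q')(N, R) = Mul(3, Mul(R, N)) = Mul(3, Mul(N, R)) = Mul(3, N, R))
Function('c')(K, F) = Add(Mul(-288, K), Mul(F, K)) (Function('c')(K, F) = Add(Mul(Mul(3, 8, -12), K), Mul(K, F)) = Add(Mul(-288, K), Mul(F, K)))
Add(Function('c')(66, -135), Mul(-1, -25725)) = Add(Mul(66, Add(-288, -135)), Mul(-1, -25725)) = Add(Mul(66, -423), 25725) = Add(-27918, 25725) = -2193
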